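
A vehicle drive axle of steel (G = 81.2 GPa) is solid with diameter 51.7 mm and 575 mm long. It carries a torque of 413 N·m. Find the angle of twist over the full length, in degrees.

J = πd⁴/32 = π(0.0517)⁴/32 = 7.014×10^-7 m⁴.
θ = T·L/(G·J) = 413.0 × 0.575 / (81.2×10⁹ × 7.014×10^-7) = 4.170×10^-3 rad.

0.239°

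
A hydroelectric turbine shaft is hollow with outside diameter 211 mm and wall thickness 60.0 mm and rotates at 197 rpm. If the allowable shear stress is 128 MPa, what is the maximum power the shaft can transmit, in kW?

J = π(d_o⁴ − d_i⁴)/32 = π(0.211⁴ − 0.0910⁴)/32 = 1.879×10^-4 m⁴.
T_max = τ_allow·J/r = 1.28×10^8 × 1.879×10^-4 / 0.105 = 227900 N·m.
ω = 2π·197/60 = 20.63 rad/s, so P_max = T_max·ω = 4.702×10^6 W.

4700 kW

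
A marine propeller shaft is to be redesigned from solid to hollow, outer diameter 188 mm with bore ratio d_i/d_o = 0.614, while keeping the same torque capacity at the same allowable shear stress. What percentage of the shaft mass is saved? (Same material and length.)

31.0 %

Equal τ_max and T ⇒ the solid shaft needs d_s³ = d_o³(1−k⁴), so d_s = 188·(1−0.614⁴)^(1/3) = 178.6 mm.
Area ratio A_h/A_s = d_o²(1−k²)/d_s² = (1−k²)/(1−k⁴)^(2/3) = 0.6900.
Mass saving = 1 − 0.6900 = 31.0 %.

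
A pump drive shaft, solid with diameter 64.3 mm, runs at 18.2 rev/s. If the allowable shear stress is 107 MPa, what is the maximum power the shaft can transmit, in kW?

J = πd⁴/32 = π(0.0643)⁴/32 = 1.678×10^-6 m⁴.
T_max = τ_allow·J/r = 1.07×10^8 × 1.678×10^-6 / 0.0321 = 5585 N·m.
ω = 2π·18.2 = 114.4 rad/s, so P_max = T_max·ω = 6.387×10^5 W.

639 kW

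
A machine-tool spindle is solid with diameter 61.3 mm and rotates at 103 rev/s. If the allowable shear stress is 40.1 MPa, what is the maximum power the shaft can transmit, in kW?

1170 kW

J = πd⁴/32 = π(0.0613)⁴/32 = 1.386×10^-6 m⁴.
T_max = τ_allow·J/r = 4.01×10^7 × 1.386×10^-6 / 0.0307 = 1814 N·m.
ω = 2π·103 = 647.2 rad/s, so P_max = T_max·ω = 1.174×10^6 W.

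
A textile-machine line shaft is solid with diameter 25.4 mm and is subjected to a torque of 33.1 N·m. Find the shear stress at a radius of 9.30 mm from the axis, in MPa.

J = πd⁴/32 = π(0.0254)⁴/32 = 4.086×10^-8 m⁴.
Shear stress varies linearly with radius: τ = T·r/J = 33.10 × 0.00930 / 4.086×10^-8 = 7.533×10^6 Pa.

7.53 MPa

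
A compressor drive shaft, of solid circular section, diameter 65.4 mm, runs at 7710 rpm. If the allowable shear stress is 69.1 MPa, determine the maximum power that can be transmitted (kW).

J = πd⁴/32 = π(0.0654)⁴/32 = 1.796×10^-6 m⁴.
T_max = τ_allow·J/r = 6.91×10^7 × 1.796×10^-6 / 0.0327 = 3795 N·m.
ω = 2π·7710/60 = 807.4 rad/s, so P_max = T_max·ω = 3.064×10^6 W.

3060 kW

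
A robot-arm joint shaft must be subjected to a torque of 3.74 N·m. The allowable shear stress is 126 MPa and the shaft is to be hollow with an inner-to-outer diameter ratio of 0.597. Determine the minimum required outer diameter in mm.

For a hollow shaft with d_i/d_o = 0.597: τ_max = 16T/(π d_o³ (1−k⁴)), so d_o = [16T/(π τ_allow (1−k⁴))]^(1/3) = [16·3.740/(π·1.26×10^8·0.8730)]^(1/3) = 0.005574 m.

5.57 mm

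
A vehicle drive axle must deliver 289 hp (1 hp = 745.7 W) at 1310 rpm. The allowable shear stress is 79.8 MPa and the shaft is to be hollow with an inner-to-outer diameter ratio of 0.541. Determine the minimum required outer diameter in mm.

ω = 2π·1310/60 = 137.2 rad/s, so T = P/ω = 289×745.7 / 137.2 = 1571 N·m.
For a hollow shaft with d_i/d_o = 0.541: τ_max = 16T/(π d_o³ (1−k⁴)), so d_o = [16T/(π τ_allow (1−k⁴))]^(1/3) = [16·1571/(π·7.98×10^7·0.9143)]^(1/3) = 0.04786 m.

47.9 mm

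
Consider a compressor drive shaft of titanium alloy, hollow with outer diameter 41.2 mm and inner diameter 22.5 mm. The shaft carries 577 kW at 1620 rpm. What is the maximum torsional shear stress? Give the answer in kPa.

272000 kPa

ω = 2π·1620/60 = 169.6 rad/s, so T = P/ω = 577×10³ / 169.6 = 3401 N·m.
J = π(d_o⁴ − d_i⁴)/32 = π(0.0412⁴ − 0.0225⁴)/32 = 2.577×10^-7 m⁴.
τ_max = T·r/J = 3401 × 0.0206 / 2.577×10^-7 = 2.719×10^8 Pa.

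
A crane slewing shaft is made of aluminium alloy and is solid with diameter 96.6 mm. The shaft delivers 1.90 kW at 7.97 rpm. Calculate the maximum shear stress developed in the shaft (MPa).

12.9 MPa

ω = 2π·7.97/60 = 0.8346 rad/s, so T = P/ω = 1.90×10³ / 0.8346 = 2276 N·m.
J = πd⁴/32 = π(0.0966)⁴/32 = 8.549×10^-6 m⁴.
τ_max = T·r/J = 2276 × 0.0483 / 8.549×10^-6 = 1.286×10^7 Pa.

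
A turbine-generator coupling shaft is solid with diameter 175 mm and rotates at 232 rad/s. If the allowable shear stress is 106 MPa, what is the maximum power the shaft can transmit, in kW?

J = πd⁴/32 = π(0.175)⁴/32 = 9.208×10^-5 m⁴.
T_max = τ_allow·J/r = 1.06×10^8 × 9.208×10^-5 / 0.0875 = 111500 N·m.
ω = 232 rad/s, so P_max = T_max·ω = 2.588×10^7 W.

25900 kW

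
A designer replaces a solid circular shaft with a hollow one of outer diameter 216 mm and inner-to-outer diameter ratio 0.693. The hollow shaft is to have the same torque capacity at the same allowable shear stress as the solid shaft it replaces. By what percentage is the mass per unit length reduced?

38.1 %

Equal τ_max and T ⇒ the solid shaft needs d_s³ = d_o³(1−k⁴), so d_s = 216·(1−0.693⁴)^(1/3) = 197.9 mm.
Area ratio A_h/A_s = d_o²(1−k²)/d_s² = (1−k²)/(1−k⁴)^(2/3) = 0.6190.
Mass saving = 1 − 0.6190 = 38.1 %.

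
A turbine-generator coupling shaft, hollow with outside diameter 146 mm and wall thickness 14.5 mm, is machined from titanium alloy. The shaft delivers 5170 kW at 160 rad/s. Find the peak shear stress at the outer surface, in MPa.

ω = 160 rad/s, so T = P/ω = 5170×10³ / 160.0 = 32310 N·m.
J = π(d_o⁴ − d_i⁴)/32 = π(0.146⁴ − 0.117⁴)/32 = 2.621×10^-5 m⁴.
τ_max = T·r/J = 32310 × 0.0730 / 2.621×10^-5 = 8.999×10^7 Pa.

90.0 MPa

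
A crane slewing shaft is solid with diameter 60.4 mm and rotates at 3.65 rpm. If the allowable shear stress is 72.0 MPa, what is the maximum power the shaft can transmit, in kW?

1.19 kW

J = πd⁴/32 = π(0.0604)⁴/32 = 1.307×10^-6 m⁴.
T_max = τ_allow·J/r = 7.20×10^7 × 1.307×10^-6 / 0.0302 = 3115 N·m.
ω = 2π·3.65/60 = 0.3822 rad/s, so P_max = T_max·ω = 1191 W.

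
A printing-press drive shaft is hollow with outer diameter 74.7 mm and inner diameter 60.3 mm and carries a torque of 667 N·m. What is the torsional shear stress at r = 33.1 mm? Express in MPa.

12.6 MPa

J = π(d_o⁴ − d_i⁴)/32 = π(0.0747⁴ − 0.0603⁴)/32 = 1.759×10^-6 m⁴.
Shear stress varies linearly with radius: τ = T·r/J = 667.0 × 0.0331 / 1.759×10^-6 = 1.255×10^7 Pa.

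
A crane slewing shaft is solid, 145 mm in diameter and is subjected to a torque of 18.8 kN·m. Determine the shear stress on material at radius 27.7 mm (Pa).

1.20e7 Pa

J = πd⁴/32 = π(0.145)⁴/32 = 4.340×10^-5 m⁴.
Shear stress varies linearly with radius: τ = T·r/J = 18800 × 0.0277 / 4.340×10^-5 = 1.200×10^7 Pa.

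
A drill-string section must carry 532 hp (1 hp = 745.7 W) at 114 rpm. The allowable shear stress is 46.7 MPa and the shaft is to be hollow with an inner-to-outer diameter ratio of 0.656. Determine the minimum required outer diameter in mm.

164 mm

ω = 2π·114/60 = 11.94 rad/s, so T = P/ω = 532×745.7 / 11.94 = 33230 N·m.
For a hollow shaft with d_i/d_o = 0.656: τ_max = 16T/(π d_o³ (1−k⁴)), so d_o = [16T/(π τ_allow (1−k⁴))]^(1/3) = [16·33230/(π·4.67×10^7·0.8148)]^(1/3) = 0.1645 m.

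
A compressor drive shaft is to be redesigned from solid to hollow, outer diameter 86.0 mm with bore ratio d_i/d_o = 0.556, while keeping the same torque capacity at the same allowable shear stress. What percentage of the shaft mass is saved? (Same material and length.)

Equal τ_max and T ⇒ the solid shaft needs d_s³ = d_o³(1−k⁴), so d_s = 86.0·(1−0.556⁴)^(1/3) = 83.17 mm.
Area ratio A_h/A_s = d_o²(1−k²)/d_s² = (1−k²)/(1−k⁴)^(2/3) = 0.7387.
Mass saving = 1 − 0.7387 = 26.1 %.

26.1 %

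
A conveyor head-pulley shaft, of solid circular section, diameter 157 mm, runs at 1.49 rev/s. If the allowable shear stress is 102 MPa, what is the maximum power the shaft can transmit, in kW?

726 kW

J = πd⁴/32 = π(0.157)⁴/32 = 5.965×10^-5 m⁴.
T_max = τ_allow·J/r = 1.02×10^8 × 5.965×10^-5 / 0.0785 = 77500 N·m.
ω = 2π·1.49 = 9.362 rad/s, so P_max = T_max·ω = 7.256×10^5 W.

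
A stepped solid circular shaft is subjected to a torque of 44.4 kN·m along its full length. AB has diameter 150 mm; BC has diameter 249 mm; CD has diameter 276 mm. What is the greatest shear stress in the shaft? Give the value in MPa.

67.0 MPa

Under the same torque, τ_max = 16T/(πd³) is largest where d is smallest — segment AB (d = 150 mm).
τ_max = 16·44400/(π·(0.150)³) = 6.700×10^7 Pa.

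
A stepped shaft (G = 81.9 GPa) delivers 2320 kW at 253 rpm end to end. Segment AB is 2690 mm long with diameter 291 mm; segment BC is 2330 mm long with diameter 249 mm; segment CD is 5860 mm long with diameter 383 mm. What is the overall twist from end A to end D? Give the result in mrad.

13.7 mrad

ω = 2π·253/60 = 26.49 rad/s, so T = P/ω = 2320×10³ / 26.49 = 87570 N·m.
J_AB = π(0.291)⁴/32 = 7.04×10^-4 m⁴; J_BC = π(0.249)⁴/32 = 3.77×10^-4 m⁴; J_CD = π(0.383)⁴/32 = 2.11×10^-3 m⁴.
θ = (T/G)·Σ L_i/J_i = (87570/81.9×10⁹)·(2.69/7.04×10^-4 + 2.33/3.77×10^-4 + 5.86/2.11×10^-3) = 0.01365 rad.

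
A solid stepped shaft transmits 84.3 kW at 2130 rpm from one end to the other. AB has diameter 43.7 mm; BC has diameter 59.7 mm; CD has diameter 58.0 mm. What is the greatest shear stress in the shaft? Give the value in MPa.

ω = 2π·2130/60 = 223.1 rad/s, so T = P/ω = 84.3×10³ / 223.1 = 377.9 N·m.
Under the same torque, τ_max = 16T/(πd³) is largest where d is smallest — segment AB (d = 43.7 mm).
τ_max = 16·377.9/(π·(0.0437)³) = 2.306×10^7 Pa.

23.1 MPa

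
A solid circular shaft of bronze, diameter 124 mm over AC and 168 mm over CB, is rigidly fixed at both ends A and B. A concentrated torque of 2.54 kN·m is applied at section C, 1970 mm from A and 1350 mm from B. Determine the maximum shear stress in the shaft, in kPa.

Compatibility: T_A·a/J_AC = T_B·b/J_CB with T_A + T_B = T₀.
J_AC = 2.32×10^-5 m⁴, J_CB = 7.82×10^-5 m⁴, so T_A = T₀·(J_AC/a)/((J_AC/a)+(J_CB/b)) = 429.3 N·m, T_B = 2111 N·m.
τ in each portion: τ_AC = 1.15×10^6 Pa, τ_CB = 2.27×10^6 Pa; maximum is in CB.
τ_max = T_CB·r/J = 2111·0.0840/7.82×10^-5 = 2.267×10^6 Pa.

2270 kPa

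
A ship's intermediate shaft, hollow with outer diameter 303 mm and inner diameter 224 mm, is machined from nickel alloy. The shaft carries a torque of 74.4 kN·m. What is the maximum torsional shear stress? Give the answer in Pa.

1.94e7 Pa

J = π(d_o⁴ − d_i⁴)/32 = π(0.303⁴ − 0.224⁴)/32 = 5.803×10^-4 m⁴.
τ_max = T·r/J = 74400 × 0.151 / 5.803×10^-4 = 1.942×10^7 Pa.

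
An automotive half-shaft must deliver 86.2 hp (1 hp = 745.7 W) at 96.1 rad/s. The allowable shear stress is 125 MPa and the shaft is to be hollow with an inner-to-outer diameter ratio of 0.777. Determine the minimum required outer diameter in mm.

ω = 96.1 rad/s, so T = P/ω = 86.2×745.7 / 96.10 = 668.9 N·m.
For a hollow shaft with d_i/d_o = 0.777: τ_max = 16T/(π d_o³ (1−k⁴)), so d_o = [16T/(π τ_allow (1−k⁴))]^(1/3) = [16·668.9/(π·1.25×10^8·0.6355)]^(1/3) = 0.03500 m.

35.0 mm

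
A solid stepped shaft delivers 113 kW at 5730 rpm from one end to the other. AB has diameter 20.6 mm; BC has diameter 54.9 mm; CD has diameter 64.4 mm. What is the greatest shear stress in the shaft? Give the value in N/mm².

ω = 2π·5730/60 = 600.0 rad/s, so T = P/ω = 113×10³ / 600.0 = 188.3 N·m.
Under the same torque, τ_max = 16T/(πd³) is largest where d is smallest — segment AB (d = 20.6 mm).
τ_max = 16·188.3/(π·(0.0206)³) = 1.097×10^8 Pa.

110 N/mm²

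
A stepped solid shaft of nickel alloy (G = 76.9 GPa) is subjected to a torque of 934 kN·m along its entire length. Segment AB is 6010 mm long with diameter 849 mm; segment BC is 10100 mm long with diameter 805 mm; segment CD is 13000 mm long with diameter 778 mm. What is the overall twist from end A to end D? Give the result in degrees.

0.504°

J_AB = π(0.849)⁴/32 = 0.0510 m⁴; J_BC = π(0.805)⁴/32 = 0.0412 m⁴; J_CD = π(0.778)⁴/32 = 0.0360 m⁴.
θ = (T/G)·Σ L_i/J_i = (934000/76.9×10⁹)·(6.01/0.0510 + 10.1/0.0412 + 13.0/0.0360) = 8.796×10^-3 rad.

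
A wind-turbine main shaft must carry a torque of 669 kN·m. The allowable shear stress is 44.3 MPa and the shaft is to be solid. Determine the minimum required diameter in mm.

425 mm

For a solid shaft τ_max = 16T/(πd³), so d = (16T/(π τ_allow))^(1/3) = (16·669000/(π·4.43×10^7))^(1/3) = 0.4253 m.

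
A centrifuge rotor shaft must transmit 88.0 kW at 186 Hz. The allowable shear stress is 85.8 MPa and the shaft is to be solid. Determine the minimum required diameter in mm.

16.5 mm

ω = 2π·186 = 1169 rad/s, so T = P/ω = 88.0×10³ / 1169 = 75.30 N·m.
For a solid shaft τ_max = 16T/(πd³), so d = (16T/(π τ_allow))^(1/3) = (16·75.30/(π·8.58×10^7))^(1/3) = 0.01647 m.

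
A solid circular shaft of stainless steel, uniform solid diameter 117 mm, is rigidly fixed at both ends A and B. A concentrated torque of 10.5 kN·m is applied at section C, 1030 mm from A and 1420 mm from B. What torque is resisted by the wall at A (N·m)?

With uniform GJ and both ends fixed, compatibility θ_AC = θ_CB gives T_A·a = T_B·b, together with T_A + T_B = T₀.
T_A = T₀·b/(a+b) = 10500·1420/2450 = 6086 N·m; T_B = 4414 N·m.

6090 N·m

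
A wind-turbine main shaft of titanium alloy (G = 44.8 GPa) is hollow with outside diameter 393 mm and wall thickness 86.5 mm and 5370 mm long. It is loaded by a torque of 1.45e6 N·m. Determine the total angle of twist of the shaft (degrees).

4.72°

J = π(d_o⁴ − d_i⁴)/32 = π(0.393⁴ − 0.220⁴)/32 = 2.112×10^-3 m⁴.
θ = T·L/(G·J) = 1.450e6 × 5.37 / (44.8×10⁹ × 2.112×10^-3) = 0.08230 rad.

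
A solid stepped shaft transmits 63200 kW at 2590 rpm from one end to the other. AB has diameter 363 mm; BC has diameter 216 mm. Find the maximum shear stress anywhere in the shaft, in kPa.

118000 kPa

ω = 2π·2590/60 = 271.2 rad/s, so T = P/ω = 63200×10³ / 271.2 = 233000 N·m.
Under the same torque, τ_max = 16T/(πd³) is largest where d is smallest — segment BC (d = 216 mm).
τ_max = 16·233000/(π·(0.216)³) = 1.178×10^8 Pa.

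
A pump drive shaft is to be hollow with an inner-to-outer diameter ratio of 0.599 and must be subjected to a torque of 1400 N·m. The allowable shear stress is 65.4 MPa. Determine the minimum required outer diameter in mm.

50.0 mm

For a hollow shaft with d_i/d_o = 0.599: τ_max = 16T/(π d_o³ (1−k⁴)), so d_o = [16T/(π τ_allow (1−k⁴))]^(1/3) = [16·1400/(π·6.54×10^7·0.8713)]^(1/3) = 0.05002 m.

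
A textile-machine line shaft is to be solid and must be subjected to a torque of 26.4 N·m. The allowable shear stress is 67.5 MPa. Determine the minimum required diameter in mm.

12.6 mm

For a solid shaft τ_max = 16T/(πd³), so d = (16T/(π τ_allow))^(1/3) = (16·26.40/(π·6.75×10^7))^(1/3) = 0.01258 m.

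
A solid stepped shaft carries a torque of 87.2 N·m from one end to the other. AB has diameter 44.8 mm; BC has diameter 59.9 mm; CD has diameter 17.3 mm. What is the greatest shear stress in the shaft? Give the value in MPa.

Under the same torque, τ_max = 16T/(πd³) is largest where d is smallest — segment CD (d = 17.3 mm).
τ_max = 16·87.20/(π·(0.0173)³) = 8.577×10^7 Pa.

85.8 MPa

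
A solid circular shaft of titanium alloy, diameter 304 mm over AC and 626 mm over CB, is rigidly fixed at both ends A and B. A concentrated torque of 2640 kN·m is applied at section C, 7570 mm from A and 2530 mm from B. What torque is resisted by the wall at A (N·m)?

48200 N·m

Compatibility: T_A·a/J_AC = T_B·b/J_CB with T_A + T_B = T₀.
J_AC = 8.38×10^-4 m⁴, J_CB = 0.0151 m⁴, so T_A = T₀·(J_AC/a)/((J_AC/a)+(J_CB/b)) = 48180 N·m, T_B = 2.592e6 N·m.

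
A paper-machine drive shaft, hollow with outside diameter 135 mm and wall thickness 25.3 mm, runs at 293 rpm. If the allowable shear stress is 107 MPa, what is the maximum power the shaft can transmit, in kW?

J = π(d_o⁴ − d_i⁴)/32 = π(0.135⁴ − 0.0844⁴)/32 = 2.763×10^-5 m⁴.
T_max = τ_allow·J/r = 1.07×10^8 × 2.763×10^-5 / 0.0675 = 43790 N·m.
ω = 2π·293/60 = 30.68 rad/s, so P_max = T_max·ω = 1.344×10^6 W.

1340 kW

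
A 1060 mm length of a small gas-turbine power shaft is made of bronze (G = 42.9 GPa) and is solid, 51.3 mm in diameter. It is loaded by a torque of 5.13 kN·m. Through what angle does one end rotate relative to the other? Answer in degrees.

J = πd⁴/32 = π(0.0513)⁴/32 = 6.799×10^-7 m⁴.
θ = T·L/(G·J) = 5130 × 1.06 / (42.9×10⁹ × 6.799×10^-7) = 0.1864 rad.

10.7°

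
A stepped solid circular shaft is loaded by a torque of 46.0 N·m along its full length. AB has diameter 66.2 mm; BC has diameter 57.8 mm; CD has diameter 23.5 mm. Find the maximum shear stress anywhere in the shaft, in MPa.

Under the same torque, τ_max = 16T/(πd³) is largest where d is smallest — segment CD (d = 23.5 mm).
τ_max = 16·46.00/(π·(0.0235)³) = 1.805×10^7 Pa.

18.1 MPa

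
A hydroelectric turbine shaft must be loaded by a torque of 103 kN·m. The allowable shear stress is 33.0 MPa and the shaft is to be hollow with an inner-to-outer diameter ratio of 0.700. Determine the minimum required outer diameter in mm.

For a hollow shaft with d_i/d_o = 0.700: τ_max = 16T/(π d_o³ (1−k⁴)), so d_o = [16T/(π τ_allow (1−k⁴))]^(1/3) = [16·103000/(π·3.30×10^7·0.7599)]^(1/3) = 0.2755 m.

276 mm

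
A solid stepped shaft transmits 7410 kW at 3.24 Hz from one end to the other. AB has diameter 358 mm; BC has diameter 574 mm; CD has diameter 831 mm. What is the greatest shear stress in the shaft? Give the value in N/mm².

40.4 N/mm²

ω = 2π·3.24 = 20.36 rad/s, so T = P/ω = 7410×10³ / 20.36 = 364000 N·m.
Under the same torque, τ_max = 16T/(πd³) is largest where d is smallest — segment AB (d = 358 mm).
τ_max = 16·364000/(π·(0.358)³) = 4.040×10^7 Pa.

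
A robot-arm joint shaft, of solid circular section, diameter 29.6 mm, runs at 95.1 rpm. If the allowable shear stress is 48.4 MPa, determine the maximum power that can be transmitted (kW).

J = πd⁴/32 = π(0.0296)⁴/32 = 7.536×10^-8 m⁴.
T_max = τ_allow·J/r = 4.84×10^7 × 7.536×10^-8 / 0.0148 = 246.5 N·m.
ω = 2π·95.1/60 = 9.959 rad/s, so P_max = T_max·ω = 2454 W.

2.45 kW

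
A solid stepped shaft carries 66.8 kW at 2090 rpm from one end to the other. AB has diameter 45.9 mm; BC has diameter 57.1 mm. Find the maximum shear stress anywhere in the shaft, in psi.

2330 psi

ω = 2π·2090/60 = 218.9 rad/s, so T = P/ω = 66.8×10³ / 218.9 = 305.2 N·m.
Under the same torque, τ_max = 16T/(πd³) is largest where d is smallest — segment AB (d = 45.9 mm).
τ_max = 16·305.2/(π·(0.0459)³) = 1.607×10^7 Pa.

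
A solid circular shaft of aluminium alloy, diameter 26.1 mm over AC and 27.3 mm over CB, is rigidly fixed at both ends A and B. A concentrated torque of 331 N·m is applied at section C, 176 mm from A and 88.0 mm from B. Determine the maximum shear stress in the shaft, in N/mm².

Compatibility: T_A·a/J_AC = T_B·b/J_CB with T_A + T_B = T₀.
J_AC = 4.56×10^-8 m⁴, J_CB = 5.45×10^-8 m⁴, so T_A = T₀·(J_AC/a)/((J_AC/a)+(J_CB/b)) = 97.53 N·m, T_B = 233.5 N·m.
τ in each portion: τ_AC = 2.79×10^7 Pa, τ_CB = 5.84×10^7 Pa; maximum is in CB.
τ_max = T_CB·r/J = 233.5·0.0137/5.45×10^-8 = 5.844×10^7 Pa.

58.4 N/mm²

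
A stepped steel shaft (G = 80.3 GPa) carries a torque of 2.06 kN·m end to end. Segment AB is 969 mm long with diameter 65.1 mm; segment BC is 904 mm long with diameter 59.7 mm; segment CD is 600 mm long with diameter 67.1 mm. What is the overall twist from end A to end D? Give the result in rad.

0.0404 rad

J_AB = π(0.0651)⁴/32 = 1.76×10^-6 m⁴; J_BC = π(0.0597)⁴/32 = 1.25×10^-6 m⁴; J_CD = π(0.0671)⁴/32 = 1.99×10^-6 m⁴.
θ = (T/G)·Σ L_i/J_i = (2060/80.3×10⁹)·(0.969/1.76×10^-6 + 0.904/1.25×10^-6 + 0.600/1.99×10^-6) = 0.04043 rad.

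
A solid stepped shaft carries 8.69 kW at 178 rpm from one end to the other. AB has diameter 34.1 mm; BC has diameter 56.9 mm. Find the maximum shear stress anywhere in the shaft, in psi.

8680 psi

ω = 2π·178/60 = 18.64 rad/s, so T = P/ω = 8.69×10³ / 18.64 = 466.2 N·m.
Under the same torque, τ_max = 16T/(πd³) is largest where d is smallest — segment AB (d = 34.1 mm).
τ_max = 16·466.2/(π·(0.0341)³) = 5.988×10^7 Pa.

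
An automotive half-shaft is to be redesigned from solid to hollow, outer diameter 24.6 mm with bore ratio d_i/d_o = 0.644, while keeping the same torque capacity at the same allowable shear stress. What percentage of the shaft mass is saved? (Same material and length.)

Equal τ_max and T ⇒ the solid shaft needs d_s³ = d_o³(1−k⁴), so d_s = 24.6·(1−0.644⁴)^(1/3) = 23.10 mm.
Area ratio A_h/A_s = d_o²(1−k²)/d_s² = (1−k²)/(1−k⁴)^(2/3) = 0.6637.
Mass saving = 1 − 0.6637 = 33.6 %.

33.6 %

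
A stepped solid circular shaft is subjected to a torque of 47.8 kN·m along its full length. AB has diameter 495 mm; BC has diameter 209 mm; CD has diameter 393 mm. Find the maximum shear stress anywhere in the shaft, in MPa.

26.7 MPa

Under the same torque, τ_max = 16T/(πd³) is largest where d is smallest — segment BC (d = 209 mm).
τ_max = 16·47800/(π·(0.209)³) = 2.667×10^7 Pa.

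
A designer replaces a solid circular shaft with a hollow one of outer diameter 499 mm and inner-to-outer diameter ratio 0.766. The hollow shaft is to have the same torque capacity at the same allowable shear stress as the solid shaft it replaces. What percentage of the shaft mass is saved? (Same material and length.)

45.2 %

Equal τ_max and T ⇒ the solid shaft needs d_s³ = d_o³(1−k⁴), so d_s = 499·(1−0.766⁴)^(1/3) = 433.5 mm.
Area ratio A_h/A_s = d_o²(1−k²)/d_s² = (1−k²)/(1−k⁴)^(2/3) = 0.5475.
Mass saving = 1 − 0.5475 = 45.2 %.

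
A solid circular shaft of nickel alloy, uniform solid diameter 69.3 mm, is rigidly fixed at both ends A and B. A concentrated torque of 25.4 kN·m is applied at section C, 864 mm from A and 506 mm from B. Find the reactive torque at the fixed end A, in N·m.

9380 N·m

With uniform GJ and both ends fixed, compatibility θ_AC = θ_CB gives T_A·a = T_B·b, together with T_A + T_B = T₀.
T_A = T₀·b/(a+b) = 25400·506/1370 = 9381 N·m; T_B = 16020 N·m.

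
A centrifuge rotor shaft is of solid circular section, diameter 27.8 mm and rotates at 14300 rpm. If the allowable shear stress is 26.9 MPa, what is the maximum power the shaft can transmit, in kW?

170 kW

J = πd⁴/32 = π(0.0278)⁴/32 = 5.864×10^-8 m⁴.
T_max = τ_allow·J/r = 2.69×10^7 × 5.864×10^-8 / 0.0139 = 113.5 N·m.
ω = 2π·14300/60 = 1497 rad/s, so P_max = T_max·ω = 1.699×10^5 W.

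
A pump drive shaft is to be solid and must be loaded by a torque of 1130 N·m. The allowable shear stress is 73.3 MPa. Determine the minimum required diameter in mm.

42.8 mm

For a solid shaft τ_max = 16T/(πd³), so d = (16T/(π τ_allow))^(1/3) = (16·1130/(π·7.33×10^7))^(1/3) = 0.04282 m.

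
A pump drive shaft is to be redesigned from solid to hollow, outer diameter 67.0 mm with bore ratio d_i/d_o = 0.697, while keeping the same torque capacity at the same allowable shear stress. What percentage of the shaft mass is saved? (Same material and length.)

38.5 %

Equal τ_max and T ⇒ the solid shaft needs d_s³ = d_o³(1−k⁴), so d_s = 67.0·(1−0.697⁴)^(1/3) = 61.25 mm.
Area ratio A_h/A_s = d_o²(1−k²)/d_s² = (1−k²)/(1−k⁴)^(2/3) = 0.6153.
Mass saving = 1 − 0.6153 = 38.5 %.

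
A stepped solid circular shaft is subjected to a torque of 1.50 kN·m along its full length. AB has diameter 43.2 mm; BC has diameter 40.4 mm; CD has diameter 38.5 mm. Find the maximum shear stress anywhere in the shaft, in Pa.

1.34e8 Pa

Under the same torque, τ_max = 16T/(πd³) is largest where d is smallest — segment CD (d = 38.5 mm).
τ_max = 16·1500/(π·(0.0385)³) = 1.339×10^8 Pa.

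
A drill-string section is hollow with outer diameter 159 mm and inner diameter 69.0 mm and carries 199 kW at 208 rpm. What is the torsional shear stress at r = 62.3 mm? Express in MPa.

9.40 MPa

ω = 2π·208/60 = 21.78 rad/s, so T = P/ω = 199×10³ / 21.78 = 9136 N·m.
J = π(d_o⁴ − d_i⁴)/32 = π(0.159⁴ − 0.0690⁴)/32 = 6.052×10^-5 m⁴.
Shear stress varies linearly with radius: τ = T·r/J = 9136 × 0.0623 / 6.052×10^-5 = 9.405×10^6 Pa.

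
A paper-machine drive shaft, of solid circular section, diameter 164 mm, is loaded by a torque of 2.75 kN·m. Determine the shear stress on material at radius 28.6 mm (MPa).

1.11 MPa

J = πd⁴/32 = π(0.164)⁴/32 = 7.102×10^-5 m⁴.
Shear stress varies linearly with radius: τ = T·r/J = 2750 × 0.0286 / 7.102×10^-5 = 1.107×10^6 Pa.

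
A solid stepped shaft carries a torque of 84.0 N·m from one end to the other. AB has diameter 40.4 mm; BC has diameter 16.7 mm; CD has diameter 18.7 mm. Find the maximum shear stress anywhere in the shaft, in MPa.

91.9 MPa

Under the same torque, τ_max = 16T/(πd³) is largest where d is smallest — segment BC (d = 16.7 mm).
τ_max = 16·84.00/(π·(0.0167)³) = 9.185×10^7 Pa.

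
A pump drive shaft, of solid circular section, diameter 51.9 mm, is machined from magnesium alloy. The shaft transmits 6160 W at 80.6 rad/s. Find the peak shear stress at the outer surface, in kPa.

2780 kPa

ω = 80.6 rad/s, so T = P/ω = 6160 / 80.60 = 76.43 N·m.
J = πd⁴/32 = π(0.0519)⁴/32 = 7.123×10^-7 m⁴.
τ_max = T·r/J = 76.43 × 0.0260 / 7.123×10^-7 = 2.784×10^6 Pa.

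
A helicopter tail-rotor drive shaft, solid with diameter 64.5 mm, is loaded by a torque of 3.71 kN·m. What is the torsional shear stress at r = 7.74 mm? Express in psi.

2450 psi

J = πd⁴/32 = π(0.0645)⁴/32 = 1.699×10^-6 m⁴.
Shear stress varies linearly with radius: τ = T·r/J = 3710 × 0.00774 / 1.699×10^-6 = 1.690×10^7 Pa.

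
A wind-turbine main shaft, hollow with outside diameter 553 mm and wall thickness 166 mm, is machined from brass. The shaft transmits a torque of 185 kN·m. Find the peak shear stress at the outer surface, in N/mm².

5.72 N/mm²

J = π(d_o⁴ − d_i⁴)/32 = π(0.553⁴ − 0.221⁴)/32 = 8.947×10^-3 m⁴.
τ_max = T·r/J = 185000 × 0.277 / 8.947×10^-3 = 5.717×10^6 Pa.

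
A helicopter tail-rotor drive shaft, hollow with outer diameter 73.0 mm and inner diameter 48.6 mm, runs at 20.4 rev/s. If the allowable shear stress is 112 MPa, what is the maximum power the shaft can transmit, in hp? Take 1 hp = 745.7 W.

1180 hp

J = π(d_o⁴ − d_i⁴)/32 = π(0.0730⁴ − 0.0486⁴)/32 = 2.240×10^-6 m⁴.
T_max = τ_allow·J/r = 1.12×10^8 × 2.240×10^-6 / 0.0365 = 6874 N·m.
ω = 2π·20.4 = 128.2 rad/s, so P_max = T_max·ω = 8.811×10^5 W.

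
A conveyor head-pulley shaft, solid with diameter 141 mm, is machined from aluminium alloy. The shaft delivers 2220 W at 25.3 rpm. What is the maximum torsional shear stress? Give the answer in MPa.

ω = 2π·25.3/60 = 2.649 rad/s, so T = P/ω = 2220 / 2.649 = 837.9 N·m.
J = πd⁴/32 = π(0.141)⁴/32 = 3.880×10^-5 m⁴.
τ_max = T·r/J = 837.9 × 0.0705 / 3.880×10^-5 = 1.522×10^6 Pa.

1.52 MPa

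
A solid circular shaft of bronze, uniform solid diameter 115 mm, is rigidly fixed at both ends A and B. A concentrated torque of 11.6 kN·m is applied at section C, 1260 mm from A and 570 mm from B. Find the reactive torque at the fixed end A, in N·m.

3610 N·m

With uniform GJ and both ends fixed, compatibility θ_AC = θ_CB gives T_A·a = T_B·b, together with T_A + T_B = T₀.
T_A = T₀·b/(a+b) = 11600·570/1830 = 3613 N·m; T_B = 7987 N·m.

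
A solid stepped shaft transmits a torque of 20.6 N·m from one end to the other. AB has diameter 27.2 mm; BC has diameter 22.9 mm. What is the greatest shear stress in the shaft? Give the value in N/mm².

Under the same torque, τ_max = 16T/(πd³) is largest where d is smallest — segment BC (d = 22.9 mm).
τ_max = 16·20.60/(π·(0.0229)³) = 8.736×10^6 Pa.

8.74 N/mm²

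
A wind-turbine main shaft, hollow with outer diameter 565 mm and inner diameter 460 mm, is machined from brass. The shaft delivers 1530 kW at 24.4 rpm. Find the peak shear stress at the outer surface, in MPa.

30.2 MPa

ω = 2π·24.4/60 = 2.555 rad/s, so T = P/ω = 1530×10³ / 2.555 = 598800 N·m.
J = π(d_o⁴ − d_i⁴)/32 = π(0.565⁴ − 0.460⁴)/32 = 5.609×10^-3 m⁴.
τ_max = T·r/J = 598800 × 0.282 / 5.609×10^-3 = 3.016×10^7 Pa.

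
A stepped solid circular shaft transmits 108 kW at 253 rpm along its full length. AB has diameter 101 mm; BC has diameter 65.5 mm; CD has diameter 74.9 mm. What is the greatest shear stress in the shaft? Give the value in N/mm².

ω = 2π·253/60 = 26.49 rad/s, so T = P/ω = 108×10³ / 26.49 = 4076 N·m.
Under the same torque, τ_max = 16T/(πd³) is largest where d is smallest — segment BC (d = 65.5 mm).
τ_max = 16·4076/(π·(0.0655)³) = 7.388×10^7 Pa.

73.9 N/mm²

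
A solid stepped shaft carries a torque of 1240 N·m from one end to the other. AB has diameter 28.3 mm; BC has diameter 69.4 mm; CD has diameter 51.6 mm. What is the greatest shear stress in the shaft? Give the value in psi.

Under the same torque, τ_max = 16T/(πd³) is largest where d is smallest — segment AB (d = 28.3 mm).
τ_max = 16·1240/(π·(0.0283)³) = 2.786×10^8 Pa.

40400 psi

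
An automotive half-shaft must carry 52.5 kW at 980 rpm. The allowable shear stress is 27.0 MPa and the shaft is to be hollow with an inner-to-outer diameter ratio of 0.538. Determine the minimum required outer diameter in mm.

ω = 2π·980/60 = 102.6 rad/s, so T = P/ω = 52.5×10³ / 102.6 = 511.6 N·m.
For a hollow shaft with d_i/d_o = 0.538: τ_max = 16T/(π d_o³ (1−k⁴)), so d_o = [16T/(π τ_allow (1−k⁴))]^(1/3) = [16·511.6/(π·2.70×10^7·0.9162)]^(1/3) = 0.04722 m.

47.2 mm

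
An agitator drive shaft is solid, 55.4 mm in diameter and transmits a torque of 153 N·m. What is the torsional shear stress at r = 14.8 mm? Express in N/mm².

2.45 N/mm²

J = πd⁴/32 = π(0.0554)⁴/32 = 9.248×10^-7 m⁴.
Shear stress varies linearly with radius: τ = T·r/J = 153.0 × 0.0148 / 9.248×10^-7 = 2.449×10^6 Pa.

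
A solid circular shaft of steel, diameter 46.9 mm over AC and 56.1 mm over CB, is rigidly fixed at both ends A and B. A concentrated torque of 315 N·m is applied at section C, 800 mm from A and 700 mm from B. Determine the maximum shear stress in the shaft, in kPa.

Compatibility: T_A·a/J_AC = T_B·b/J_CB with T_A + T_B = T₀.
J_AC = 4.75×10^-7 m⁴, J_CB = 9.72×10^-7 m⁴, so T_A = T₀·(J_AC/a)/((J_AC/a)+(J_CB/b)) = 94.32 N·m, T_B = 220.7 N·m.
τ in each portion: τ_AC = 4.66×10^6 Pa, τ_CB = 6.37×10^6 Pa; maximum is in CB.
τ_max = T_CB·r/J = 220.7·0.0281/9.72×10^-7 = 6.366×10^6 Pa.

6370 kPa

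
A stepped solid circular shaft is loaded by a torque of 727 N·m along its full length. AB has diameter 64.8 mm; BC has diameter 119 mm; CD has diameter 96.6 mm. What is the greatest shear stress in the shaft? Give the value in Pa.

1.36e7 Pa

Under the same torque, τ_max = 16T/(πd³) is largest where d is smallest — segment AB (d = 64.8 mm).
τ_max = 16·727.0/(π·(0.0648)³) = 1.361×10^7 Pa.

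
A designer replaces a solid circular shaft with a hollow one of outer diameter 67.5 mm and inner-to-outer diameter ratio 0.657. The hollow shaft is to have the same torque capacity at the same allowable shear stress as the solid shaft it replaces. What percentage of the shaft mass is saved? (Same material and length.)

34.8 %

Equal τ_max and T ⇒ the solid shaft needs d_s³ = d_o³(1−k⁴), so d_s = 67.5·(1−0.657⁴)^(1/3) = 63.02 mm.
Area ratio A_h/A_s = d_o²(1−k²)/d_s² = (1−k²)/(1−k⁴)^(2/3) = 0.6521.
Mass saving = 1 − 0.6521 = 34.8 %.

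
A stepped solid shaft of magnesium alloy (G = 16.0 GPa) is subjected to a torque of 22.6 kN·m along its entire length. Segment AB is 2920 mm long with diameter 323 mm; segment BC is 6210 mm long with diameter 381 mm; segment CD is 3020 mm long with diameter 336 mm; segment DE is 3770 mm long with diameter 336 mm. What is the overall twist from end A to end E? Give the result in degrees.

J_AB = π(0.323)⁴/32 = 1.07×10^-3 m⁴; J_BC = π(0.381)⁴/32 = 2.07×10^-3 m⁴; J_CD = π(0.336)⁴/32 = 1.25×10^-3 m⁴; J_DE = π(0.336)⁴/32 = 1.25×10^-3 m⁴.
θ = (T/G)·Σ L_i/J_i = (22600/16.0×10⁹)·(2.92/1.07×10^-3 + 6.21/2.07×10^-3 + 3.02/1.25×10^-3 + 3.77/1.25×10^-3) = 0.01576 rad.

0.903°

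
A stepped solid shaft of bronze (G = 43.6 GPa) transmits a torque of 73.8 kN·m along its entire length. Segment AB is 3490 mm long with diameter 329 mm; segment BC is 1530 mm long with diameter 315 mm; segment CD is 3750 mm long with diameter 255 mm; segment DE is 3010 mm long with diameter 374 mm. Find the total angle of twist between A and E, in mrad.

J_AB = π(0.329)⁴/32 = 1.15×10^-3 m⁴; J_BC = π(0.315)⁴/32 = 9.67×10^-4 m⁴; J_CD = π(0.255)⁴/32 = 4.15×10^-4 m⁴; J_DE = π(0.374)⁴/32 = 1.92×10^-3 m⁴.
θ = (T/G)·Σ L_i/J_i = (73800/43.6×10⁹)·(3.49/1.15×10^-3 + 1.53/9.67×10^-4 + 3.75/4.15×10^-4 + 3.01/1.92×10^-3) = 0.02576 rad.

25.8 mrad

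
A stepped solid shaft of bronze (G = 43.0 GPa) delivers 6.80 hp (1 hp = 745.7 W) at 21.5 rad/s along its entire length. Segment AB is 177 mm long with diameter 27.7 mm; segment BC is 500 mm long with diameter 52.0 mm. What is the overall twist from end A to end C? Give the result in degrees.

1.18°

ω = 21.5 rad/s, so T = P/ω = 6.80×745.7 / 21.50 = 235.8 N·m.
J_AB = π(0.0277)⁴/32 = 5.78×10^-8 m⁴; J_BC = π(0.0520)⁴/32 = 7.18×10^-7 m⁴.
θ = (T/G)·Σ L_i/J_i = (235.8/43.0×10⁹)·(0.177/5.78×10^-8 + 0.500/7.18×10^-7) = 0.02062 rad.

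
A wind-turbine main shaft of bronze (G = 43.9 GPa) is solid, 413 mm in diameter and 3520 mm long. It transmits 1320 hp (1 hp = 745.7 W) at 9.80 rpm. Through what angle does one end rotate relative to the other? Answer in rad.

0.0269 rad

ω = 2π·9.80/60 = 1.026 rad/s, so T = P/ω = 1320×745.7 / 1.026 = 959100 N·m.
J = πd⁴/32 = π(0.413)⁴/32 = 2.856×10^-3 m⁴.
θ = T·L/(G·J) = 959100 × 3.52 / (43.9×10⁹ × 2.856×10^-3) = 0.02693 rad.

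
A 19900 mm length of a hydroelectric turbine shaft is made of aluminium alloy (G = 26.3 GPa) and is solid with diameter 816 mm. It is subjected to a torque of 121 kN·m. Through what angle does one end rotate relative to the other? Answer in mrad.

J = πd⁴/32 = π(0.816)⁴/32 = 0.04353 m⁴.
θ = T·L/(G·J) = 121000 × 19.9 / (26.3×10⁹ × 0.04353) = 2.103×10^-3 rad.

2.10 mrad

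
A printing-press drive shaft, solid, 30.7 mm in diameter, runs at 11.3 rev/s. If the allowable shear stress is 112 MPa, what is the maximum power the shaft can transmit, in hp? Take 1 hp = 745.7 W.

J = πd⁴/32 = π(0.0307)⁴/32 = 8.721×10^-8 m⁴.
T_max = τ_allow·J/r = 1.12×10^8 × 8.721×10^-8 / 0.0153 = 636.3 N·m.
ω = 2π·11.3 = 71.00 rad/s, so P_max = T_max·ω = 4.518×10^4 W.

60.6 hp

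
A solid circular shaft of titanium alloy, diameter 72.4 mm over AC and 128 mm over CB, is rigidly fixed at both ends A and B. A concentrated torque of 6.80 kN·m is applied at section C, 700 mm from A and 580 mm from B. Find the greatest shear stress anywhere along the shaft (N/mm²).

15.2 N/mm²

Compatibility: T_A·a/J_AC = T_B·b/J_CB with T_A + T_B = T₀.
J_AC = 2.70×10^-6 m⁴, J_CB = 2.64×10^-5 m⁴, so T_A = T₀·(J_AC/a)/((J_AC/a)+(J_CB/b)) = 531.6 N·m, T_B = 6268 N·m.
τ in each portion: τ_AC = 7.13×10^6 Pa, τ_CB = 1.52×10^7 Pa; maximum is in CB.
τ_max = T_CB·r/J = 6268·0.0640/2.64×10^-5 = 1.522×10^7 Pa.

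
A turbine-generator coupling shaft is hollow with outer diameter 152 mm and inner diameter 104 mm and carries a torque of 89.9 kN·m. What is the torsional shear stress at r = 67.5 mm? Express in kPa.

J = π(d_o⁴ − d_i⁴)/32 = π(0.152⁴ − 0.104⁴)/32 = 4.092×10^-5 m⁴.
Shear stress varies linearly with radius: τ = T·r/J = 89900 × 0.0675 / 4.092×10^-5 = 1.483×10^8 Pa.

148000 kPa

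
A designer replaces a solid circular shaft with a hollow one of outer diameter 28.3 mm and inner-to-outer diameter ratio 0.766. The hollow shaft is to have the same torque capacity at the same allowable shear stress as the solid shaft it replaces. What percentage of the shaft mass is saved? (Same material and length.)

45.2 %

Equal τ_max and T ⇒ the solid shaft needs d_s³ = d_o³(1−k⁴), so d_s = 28.3·(1−0.766⁴)^(1/3) = 24.59 mm.
Area ratio A_h/A_s = d_o²(1−k²)/d_s² = (1−k²)/(1−k⁴)^(2/3) = 0.5475.
Mass saving = 1 − 0.5475 = 45.2 %.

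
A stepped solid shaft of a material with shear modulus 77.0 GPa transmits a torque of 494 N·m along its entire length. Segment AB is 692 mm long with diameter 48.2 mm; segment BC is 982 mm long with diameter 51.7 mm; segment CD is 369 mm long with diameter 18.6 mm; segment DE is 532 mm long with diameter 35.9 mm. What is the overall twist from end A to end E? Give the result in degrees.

13.7°

J_AB = π(0.0482)⁴/32 = 5.30×10^-7 m⁴; J_BC = π(0.0517)⁴/32 = 7.01×10^-7 m⁴; J_CD = π(0.0186)⁴/32 = 1.18×10^-8 m⁴; J_DE = π(0.0359)⁴/32 = 1.63×10^-7 m⁴.
θ = (T/G)·Σ L_i/J_i = (494.0/77.0×10⁹)·(0.692/5.30×10^-7 + 0.982/7.01×10^-7 + 0.369/1.18×10^-8 + 0.532/1.63×10^-7) = 0.2398 rad.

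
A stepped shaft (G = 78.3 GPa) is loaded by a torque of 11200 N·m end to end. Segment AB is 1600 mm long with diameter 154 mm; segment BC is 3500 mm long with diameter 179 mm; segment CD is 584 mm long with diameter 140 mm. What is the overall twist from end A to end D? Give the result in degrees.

J_AB = π(0.154)⁴/32 = 5.52×10^-5 m⁴; J_BC = π(0.179)⁴/32 = 1.01×10^-4 m⁴; J_CD = π(0.140)⁴/32 = 3.77×10^-5 m⁴.
θ = (T/G)·Σ L_i/J_i = (11200/78.3×10⁹)·(1.60/5.52×10^-5 + 3.50/1.01×10^-4 + 0.584/3.77×10^-5) = 0.01133 rad.

0.649°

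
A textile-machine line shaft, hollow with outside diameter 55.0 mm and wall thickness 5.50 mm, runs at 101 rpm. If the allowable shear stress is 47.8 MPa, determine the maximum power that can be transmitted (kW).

9.75 kW

J = π(d_o⁴ − d_i⁴)/32 = π(0.0550⁴ − 0.0440⁴)/32 = 5.304×10^-7 m⁴.
T_max = τ_allow·J/r = 4.78×10^7 × 5.304×10^-7 / 0.0275 = 921.9 N·m.
ω = 2π·101/60 = 10.58 rad/s, so P_max = T_max·ω = 9751 W.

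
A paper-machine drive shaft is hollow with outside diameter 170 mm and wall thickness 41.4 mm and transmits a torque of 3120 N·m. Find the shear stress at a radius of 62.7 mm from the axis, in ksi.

0.372 ksi

J = π(d_o⁴ − d_i⁴)/32 = π(0.170⁴ − 0.0872⁴)/32 = 7.632×10^-5 m⁴.
Shear stress varies linearly with radius: τ = T·r/J = 3120 × 0.0627 / 7.632×10^-5 = 2.563×10^6 Pa.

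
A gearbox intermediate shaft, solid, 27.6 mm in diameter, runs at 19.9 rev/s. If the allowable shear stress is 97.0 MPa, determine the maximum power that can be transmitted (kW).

J = πd⁴/32 = π(0.0276)⁴/32 = 5.697×10^-8 m⁴.
T_max = τ_allow·J/r = 9.70×10^7 × 5.697×10^-8 / 0.0138 = 400.4 N·m.
ω = 2π·19.9 = 125.0 rad/s, so P_max = T_max·ω = 5.007×10^4 W.

50.1 kW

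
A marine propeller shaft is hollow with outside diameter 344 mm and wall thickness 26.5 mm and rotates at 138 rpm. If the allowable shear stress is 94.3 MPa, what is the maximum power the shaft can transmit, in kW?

5310 kW

J = π(d_o⁴ − d_i⁴)/32 = π(0.344⁴ − 0.291⁴)/32 = 6.708×10^-4 m⁴.
T_max = τ_allow·J/r = 9.43×10^7 × 6.708×10^-4 / 0.172 = 367800 N·m.
ω = 2π·138/60 = 14.45 rad/s, so P_max = T_max·ω = 5.315×10^6 W.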